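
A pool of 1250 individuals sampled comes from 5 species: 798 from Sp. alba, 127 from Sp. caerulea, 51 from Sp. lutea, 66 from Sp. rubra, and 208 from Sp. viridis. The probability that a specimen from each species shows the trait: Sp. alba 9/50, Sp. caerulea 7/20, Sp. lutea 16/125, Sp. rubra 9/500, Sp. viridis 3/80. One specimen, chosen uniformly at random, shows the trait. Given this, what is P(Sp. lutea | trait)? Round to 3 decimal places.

0.032

Compute prior × likelihood for every hypothesis:
  Sp. alba: 0.6384 × 0.18 = 0.114912
  Sp. caerulea: 0.1016 × 0.35 = 0.03556
  Sp. lutea: 0.0408 × 0.128 = 0.0052224
  Sp. rubra: 0.0528 × 0.018 = 0.0009504
  Sp. viridis: 0.1664 × 0.0375 = 0.00624
Normalizing constant = 0.1628848.
P(Sp. lutea | evidence) = 0.0052224 / 0.1628848 ≈ 0.032.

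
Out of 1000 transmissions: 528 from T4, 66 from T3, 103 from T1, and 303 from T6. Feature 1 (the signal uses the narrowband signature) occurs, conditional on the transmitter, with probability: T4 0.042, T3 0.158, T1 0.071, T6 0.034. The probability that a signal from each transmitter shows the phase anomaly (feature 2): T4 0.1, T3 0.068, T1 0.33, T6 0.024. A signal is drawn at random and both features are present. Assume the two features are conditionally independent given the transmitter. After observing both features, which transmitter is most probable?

Prior × likelihood for each hypothesis:
  T4: 0.528 × 0.042 × 0.1 = 0.0022176
  T3: 0.066 × 0.158 × 0.068 = 0.000709104
  T1: 0.103 × 0.071 × 0.33 = 0.00241329
  T6: 0.303 × 0.034 × 0.024 = 0.000247248
Total = 0.005587242.
Largest term belongs to T1, so T1 is most probable.

T1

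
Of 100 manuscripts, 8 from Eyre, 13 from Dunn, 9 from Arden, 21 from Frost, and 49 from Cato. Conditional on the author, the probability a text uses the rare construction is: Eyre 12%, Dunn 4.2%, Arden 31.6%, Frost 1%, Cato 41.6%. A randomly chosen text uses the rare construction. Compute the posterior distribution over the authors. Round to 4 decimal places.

Eyre 0.0385, Dunn 0.0219, Arden 0.1140, Frost 0.0084, Cato 0.8172

Compute prior × likelihood for every hypothesis:
  Eyre: 0.08 × 0.12 = 0.0096
  Dunn: 0.13 × 0.042 = 0.00546
  Arden: 0.09 × 0.316 = 0.02844
  Frost: 0.21 × 0.01 = 0.0021
  Cato: 0.49 × 0.416 = 0.20384
Normalizing constant = 0.24944.
P(Eyre | rare-form) = 0.0096/0.24944 ≈ 0.0385
P(Dunn | rare-form) = 0.00546/0.24944 ≈ 0.0219
P(Arden | rare-form) = 0.02844/0.24944 ≈ 0.1140
P(Frost | rare-form) = 0.0021/0.24944 ≈ 0.0084
P(Cato | rare-form) = 0.20384/0.24944 ≈ 0.8172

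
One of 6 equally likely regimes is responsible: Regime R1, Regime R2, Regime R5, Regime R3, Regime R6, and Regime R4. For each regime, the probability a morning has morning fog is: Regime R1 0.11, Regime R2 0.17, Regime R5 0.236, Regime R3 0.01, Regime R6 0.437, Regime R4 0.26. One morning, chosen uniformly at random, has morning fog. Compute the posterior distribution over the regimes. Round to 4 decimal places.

Regime R1 0.0899, Regime R2 0.1390, Regime R5 0.1930, Regime R3 0.0082, Regime R6 0.3573, Regime R4 0.2126

Since the prior is uniform, the posterior is proportional to the likelihood:
  Regime R1: 0.11
  Regime R2: 0.17
  Regime R5: 0.236
  Regime R3: 0.01
  Regime R6: 0.437
  Regime R4: 0.26
Total = 1.223.
P(Regime R1 | fog) = 0.11/1.223 ≈ 0.0899
P(Regime R2 | fog) = 0.17/1.223 ≈ 0.1390
P(Regime R5 | fog) = 0.236/1.223 ≈ 0.1930
P(Regime R3 | fog) = 0.01/1.223 ≈ 0.0082
P(Regime R6 | fog) = 0.437/1.223 ≈ 0.3573
P(Regime R4 | fog) = 0.26/1.223 ≈ 0.2126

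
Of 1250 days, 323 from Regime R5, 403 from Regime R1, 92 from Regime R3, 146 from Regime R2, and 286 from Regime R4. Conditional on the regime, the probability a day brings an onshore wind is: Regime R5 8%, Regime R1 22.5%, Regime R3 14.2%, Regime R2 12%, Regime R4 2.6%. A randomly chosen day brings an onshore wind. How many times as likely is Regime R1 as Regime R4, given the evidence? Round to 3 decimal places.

12.194

By Bayes' rule, posterior ∝ prior × likelihood:
  Regime R5: 0.2584 × 0.08 = 0.020672
  Regime R1: 0.3224 × 0.225 = 0.07254
  Regime R3: 0.0736 × 0.142 = 0.0104512
  Regime R2: 0.1168 × 0.12 = 0.014016
  Regime R4: 0.2288 × 0.026 = 0.0059488
Normalizing constant = 0.123628.
The ratio is 0.07254 / 0.0059488 (the normalizer cancels) = 12.194.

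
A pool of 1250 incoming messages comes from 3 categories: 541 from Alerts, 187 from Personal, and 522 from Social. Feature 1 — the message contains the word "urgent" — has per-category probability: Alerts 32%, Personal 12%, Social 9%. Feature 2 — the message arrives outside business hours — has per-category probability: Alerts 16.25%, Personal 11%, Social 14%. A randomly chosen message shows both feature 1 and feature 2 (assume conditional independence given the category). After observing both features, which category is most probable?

Compute prior × likelihood for every hypothesis:
  Alerts: 0.4328 × 0.32 × 0.1625 = 0.0225056
  Personal: 0.1496 × 0.12 × 0.11 = 0.00197472
  Social: 0.4176 × 0.09 × 0.14 = 0.00526176
Sum = 0.02974208.
Largest term belongs to Alerts, so Alerts is most probable.

Alerts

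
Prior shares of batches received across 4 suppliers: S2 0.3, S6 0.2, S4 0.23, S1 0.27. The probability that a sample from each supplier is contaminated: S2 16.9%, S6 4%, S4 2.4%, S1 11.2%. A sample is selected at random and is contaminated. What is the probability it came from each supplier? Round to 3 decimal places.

S2 0.537, S6 0.085, S4 0.058, S1 0.320

Compute prior × likelihood for every hypothesis:
  S2: 0.3 × 0.169 = 0.0507
  S6: 0.2 × 0.04 = 0.008
  S4: 0.23 × 0.024 = 0.00552
  S1: 0.27 × 0.112 = 0.03024
Normalizing constant = 0.09446.
P(S2 | contaminated) = 0.0507/0.09446 ≈ 0.537
P(S6 | contaminated) = 0.008/0.09446 ≈ 0.085
P(S4 | contaminated) = 0.00552/0.09446 ≈ 0.058
P(S1 | contaminated) = 0.03024/0.09446 ≈ 0.320
(Check: 0.537+0.085+0.058+0.320 = 1.000.)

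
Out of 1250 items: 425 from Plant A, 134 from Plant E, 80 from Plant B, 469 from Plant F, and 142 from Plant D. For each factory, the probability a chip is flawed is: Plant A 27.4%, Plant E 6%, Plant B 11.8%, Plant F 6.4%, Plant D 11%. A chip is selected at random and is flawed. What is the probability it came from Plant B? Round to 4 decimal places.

0.0526

Compute prior × likelihood for every hypothesis:
  Plant A: 0.34 × 0.274 = 0.09316
  Plant E: 0.1072 × 0.06 = 0.006432
  Plant B: 0.064 × 0.118 = 0.007552
  Plant F: 0.3752 × 0.064 = 0.0240128
  Plant D: 0.1136 × 0.11 = 0.012496
Sum = 0.1436528.
P(Plant B | evidence) = 0.007552 / 0.1436528 ≈ 0.0526.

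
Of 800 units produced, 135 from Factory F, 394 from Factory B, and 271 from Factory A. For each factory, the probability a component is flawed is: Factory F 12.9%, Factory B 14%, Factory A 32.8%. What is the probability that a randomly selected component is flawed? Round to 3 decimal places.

0.202

Prior × likelihood for each hypothesis:
  Factory F: 0.16875 × 0.129 = 0.02176875
  Factory B: 0.4925 × 0.14 = 0.06895
  Factory A: 0.33875 × 0.328 = 0.11111
P(flawed) = 0.02176875 + 0.06895 + 0.11111 = 0.20182875 → 0.202.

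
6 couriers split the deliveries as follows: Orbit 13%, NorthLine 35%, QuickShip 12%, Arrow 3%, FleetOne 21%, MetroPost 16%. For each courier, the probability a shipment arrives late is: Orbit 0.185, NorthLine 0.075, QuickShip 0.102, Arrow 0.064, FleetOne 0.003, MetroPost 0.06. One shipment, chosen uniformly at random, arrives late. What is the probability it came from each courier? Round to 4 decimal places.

Orbit 0.3220, NorthLine 0.3515, QuickShip 0.1639, Arrow 0.0257, FleetOne 0.0084, MetroPost 0.1285

Unnormalized posteriors (prior × likelihood):
  Orbit: 0.13 × 0.185 = 0.02405
  NorthLine: 0.35 × 0.075 = 0.02625
  QuickShip: 0.12 × 0.102 = 0.01224
  Arrow: 0.03 × 0.064 = 0.00192
  FleetOne: 0.21 × 0.003 = 0.00063
  MetroPost: 0.16 × 0.06 = 0.0096
Total = 0.07469.
P(Orbit | late) = 0.02405/0.07469 ≈ 0.3220
P(NorthLine | late) = 0.02625/0.07469 ≈ 0.3515
P(QuickShip | late) = 0.01224/0.07469 ≈ 0.1639
P(Arrow | late) = 0.00192/0.07469 ≈ 0.0257
P(FleetOne | late) = 0.00063/0.07469 ≈ 0.0084
P(MetroPost | late) = 0.0096/0.07469 ≈ 0.1285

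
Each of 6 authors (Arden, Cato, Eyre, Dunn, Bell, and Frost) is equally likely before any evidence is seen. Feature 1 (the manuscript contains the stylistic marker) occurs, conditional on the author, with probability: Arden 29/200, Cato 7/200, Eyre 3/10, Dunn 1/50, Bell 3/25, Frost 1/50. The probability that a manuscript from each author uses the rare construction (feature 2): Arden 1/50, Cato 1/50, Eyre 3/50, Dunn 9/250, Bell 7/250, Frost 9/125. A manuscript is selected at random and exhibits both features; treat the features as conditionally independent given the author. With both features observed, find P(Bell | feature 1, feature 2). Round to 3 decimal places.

0.124

Since the prior is uniform, the posterior is proportional to the likelihood:
  Arden: 0.145 × 0.02 = 0.0029
  Cato: 0.035 × 0.02 = 0.0007
  Eyre: 0.3 × 0.06 = 0.018
  Dunn: 0.02 × 0.036 = 0.00072
  Bell: 0.12 × 0.028 = 0.00336
  Frost: 0.02 × 0.072 = 0.00144
Total = 0.02712.
P(Bell | evidence) = 0.00336 / 0.02712 ≈ 0.124.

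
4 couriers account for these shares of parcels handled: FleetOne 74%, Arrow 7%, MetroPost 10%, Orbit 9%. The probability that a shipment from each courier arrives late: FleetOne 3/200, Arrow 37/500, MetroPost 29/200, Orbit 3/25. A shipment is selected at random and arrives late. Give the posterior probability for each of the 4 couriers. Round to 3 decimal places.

FleetOne 0.267, Arrow 0.125, MetroPost 0.349, Orbit 0.260

Compute prior × likelihood for every hypothesis:
  FleetOne: 0.74 × 0.015 = 0.0111
  Arrow: 0.07 × 0.074 = 0.00518
  MetroPost: 0.1 × 0.145 = 0.0145
  Orbit: 0.09 × 0.12 = 0.0108
Sum = 0.04158.
P(FleetOne | late) = 0.0111/0.04158 ≈ 0.267
P(Arrow | late) = 0.00518/0.04158 ≈ 0.125
P(MetroPost | late) = 0.0145/0.04158 ≈ 0.349
P(Orbit | late) = 0.0108/0.04158 ≈ 0.260
(Check: 0.267+0.125+0.349+0.260 = 1.001.)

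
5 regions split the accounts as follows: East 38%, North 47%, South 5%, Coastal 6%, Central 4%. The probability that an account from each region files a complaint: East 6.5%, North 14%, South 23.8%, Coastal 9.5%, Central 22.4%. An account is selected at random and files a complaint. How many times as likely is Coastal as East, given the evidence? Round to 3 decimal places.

0.231

By Bayes' rule, posterior ∝ prior × likelihood:
  East: 0.38 × 0.065 = 0.0247
  North: 0.47 × 0.14 = 0.0658
  South: 0.05 × 0.238 = 0.0119
  Coastal: 0.06 × 0.095 = 0.0057
  Central: 0.04 × 0.224 = 0.00896
Normalizing constant = 0.11706.
The ratio is 0.0057 / 0.0247 (the normalizer cancels) = 0.231.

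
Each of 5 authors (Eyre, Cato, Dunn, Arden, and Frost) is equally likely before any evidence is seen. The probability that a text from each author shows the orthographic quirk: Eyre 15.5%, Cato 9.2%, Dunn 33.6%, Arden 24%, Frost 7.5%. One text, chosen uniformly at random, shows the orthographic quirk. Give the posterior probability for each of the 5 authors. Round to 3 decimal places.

With a uniform prior (1/5 each), posterior ∝ likelihood:
  Eyre: 0.155
  Cato: 0.092
  Dunn: 0.336
  Arden: 0.24
  Frost: 0.075
Total = 0.898.
P(Eyre | quirk) = 0.155/0.898 ≈ 0.173
P(Cato | quirk) = 0.092/0.898 ≈ 0.102
P(Dunn | quirk) = 0.336/0.898 ≈ 0.374
P(Arden | quirk) = 0.24/0.898 ≈ 0.267
P(Frost | quirk) = 0.075/0.898 ≈ 0.084

Eyre 0.173, Cato 0.102, Dunn 0.374, Arden 0.267, Frost 0.084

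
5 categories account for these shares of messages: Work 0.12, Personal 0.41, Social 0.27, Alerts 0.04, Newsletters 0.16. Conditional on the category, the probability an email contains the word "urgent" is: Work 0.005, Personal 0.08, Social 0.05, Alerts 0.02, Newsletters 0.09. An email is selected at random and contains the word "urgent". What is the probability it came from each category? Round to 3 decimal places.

Work 0.010, Personal 0.528, Social 0.217, Alerts 0.013, Newsletters 0.232

Unnormalized posteriors (prior × likelihood):
  Work: 0.12 × 0.005 = 0.0006
  Personal: 0.41 × 0.08 = 0.0328
  Social: 0.27 × 0.05 = 0.0135
  Alerts: 0.04 × 0.02 = 0.0008
  Newsletters: 0.16 × 0.09 = 0.0144
Total = 0.0621.
P(Work | urgent-flag) = 0.0006/0.0621 ≈ 0.010
P(Personal | urgent-flag) = 0.0328/0.0621 ≈ 0.528
P(Social | urgent-flag) = 0.0135/0.0621 ≈ 0.217
P(Alerts | urgent-flag) = 0.0008/0.0621 ≈ 0.013
P(Newsletters | urgent-flag) = 0.0144/0.0621 ≈ 0.232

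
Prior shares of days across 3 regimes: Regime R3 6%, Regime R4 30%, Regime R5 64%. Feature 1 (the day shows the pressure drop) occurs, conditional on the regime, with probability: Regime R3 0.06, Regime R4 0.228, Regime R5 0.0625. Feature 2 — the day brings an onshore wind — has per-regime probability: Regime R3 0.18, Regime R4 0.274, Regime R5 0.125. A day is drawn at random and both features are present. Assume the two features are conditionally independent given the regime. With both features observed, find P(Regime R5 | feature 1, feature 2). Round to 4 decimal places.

By Bayes' rule, posterior ∝ prior × likelihood:
  Regime R3: 0.06 × 0.06 × 0.18 = 0.000648
  Regime R4: 0.3 × 0.228 × 0.274 = 0.0187416
  Regime R5: 0.64 × 0.0625 × 0.125 = 0.005
Sum = 0.0243896.
P(Regime R5 | evidence) = 0.005 / 0.0243896 ≈ 0.2050.

0.2050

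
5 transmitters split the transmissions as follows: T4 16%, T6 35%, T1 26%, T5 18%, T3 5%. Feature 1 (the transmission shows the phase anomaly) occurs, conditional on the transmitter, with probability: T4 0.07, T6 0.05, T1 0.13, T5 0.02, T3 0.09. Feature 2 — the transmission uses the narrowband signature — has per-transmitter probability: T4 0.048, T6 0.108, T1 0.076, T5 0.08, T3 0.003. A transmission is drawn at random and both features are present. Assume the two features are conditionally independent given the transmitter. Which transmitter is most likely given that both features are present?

Prior × likelihood for each hypothesis:
  T4: 0.16 × 0.07 × 0.048 = 0.0005376
  T6: 0.35 × 0.05 × 0.108 = 0.00189
  T1: 0.26 × 0.13 × 0.076 = 0.0025688
  T5: 0.18 × 0.02 × 0.08 = 0.000288
  T3: 0.05 × 0.09 × 0.003 = 0.0000135
Sum = 0.0052979.
Largest term belongs to T1, so T1 is most probable.

T1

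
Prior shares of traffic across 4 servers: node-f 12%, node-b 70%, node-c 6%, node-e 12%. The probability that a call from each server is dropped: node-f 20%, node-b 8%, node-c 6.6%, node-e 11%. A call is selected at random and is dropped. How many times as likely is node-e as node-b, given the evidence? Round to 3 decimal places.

Compute prior × likelihood for every hypothesis:
  node-f: 0.12 × 0.2 = 0.024
  node-b: 0.7 × 0.08 = 0.056
  node-c: 0.06 × 0.066 = 0.00396
  node-e: 0.12 × 0.11 = 0.0132
Sum = 0.09716.
The ratio is 0.0132 / 0.056 (the normalizer cancels) = 0.236.

0.236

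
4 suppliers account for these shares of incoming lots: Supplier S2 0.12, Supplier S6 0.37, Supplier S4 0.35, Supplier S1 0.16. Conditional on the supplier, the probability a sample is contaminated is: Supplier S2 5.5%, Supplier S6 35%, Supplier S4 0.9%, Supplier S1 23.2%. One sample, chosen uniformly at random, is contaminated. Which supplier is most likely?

Supplier S6

Compute prior × likelihood for every hypothesis:
  Supplier S2: 0.12 × 0.055 = 0.0066
  Supplier S6: 0.37 × 0.35 = 0.1295
  Supplier S4: 0.35 × 0.009 = 0.00315
  Supplier S1: 0.16 × 0.232 = 0.03712
Normalizing constant = 0.17637.
Largest term belongs to Supplier S6, so Supplier S6 is most probable.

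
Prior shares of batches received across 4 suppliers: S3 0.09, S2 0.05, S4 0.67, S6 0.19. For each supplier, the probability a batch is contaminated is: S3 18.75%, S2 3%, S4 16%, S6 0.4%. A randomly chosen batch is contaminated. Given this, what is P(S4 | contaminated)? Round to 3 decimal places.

0.849

By Bayes' rule, posterior ∝ prior × likelihood:
  S3: 0.09 × 0.1875 = 0.016875
  S2: 0.05 × 0.03 = 0.0015
  S4: 0.67 × 0.16 = 0.1072
  S6: 0.19 × 0.004 = 0.00076
Sum = 0.126335.
P(S4 | evidence) = 0.1072 / 0.126335 ≈ 0.849.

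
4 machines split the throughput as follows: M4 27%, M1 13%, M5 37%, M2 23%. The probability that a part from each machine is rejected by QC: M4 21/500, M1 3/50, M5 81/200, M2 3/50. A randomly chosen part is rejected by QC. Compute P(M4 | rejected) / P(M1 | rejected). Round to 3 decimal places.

1.454

Unnormalized posteriors (prior × likelihood):
  M4: 0.27 × 0.042 = 0.01134
  M1: 0.13 × 0.06 = 0.0078
  M5: 0.37 × 0.405 = 0.14985
  M2: 0.23 × 0.06 = 0.0138
Normalizing constant = 0.18279.
The ratio is 0.01134 / 0.0078 (the normalizer cancels) = 1.454.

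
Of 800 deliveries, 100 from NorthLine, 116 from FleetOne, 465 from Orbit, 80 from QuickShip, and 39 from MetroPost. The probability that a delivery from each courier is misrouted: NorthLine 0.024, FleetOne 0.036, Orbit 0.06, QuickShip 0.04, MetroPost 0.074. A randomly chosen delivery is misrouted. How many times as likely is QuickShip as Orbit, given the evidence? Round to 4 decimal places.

0.1147

Unnormalized posteriors (prior × likelihood):
  NorthLine: 0.125 × 0.024 = 0.003
  FleetOne: 0.145 × 0.036 = 0.00522
  Orbit: 0.58125 × 0.06 = 0.034875
  QuickShip: 0.1 × 0.04 = 0.004
  MetroPost: 0.04875 × 0.074 = 0.0036075
Total = 0.0507025.
The ratio is 0.004 / 0.034875 (the normalizer cancels) = 0.1147.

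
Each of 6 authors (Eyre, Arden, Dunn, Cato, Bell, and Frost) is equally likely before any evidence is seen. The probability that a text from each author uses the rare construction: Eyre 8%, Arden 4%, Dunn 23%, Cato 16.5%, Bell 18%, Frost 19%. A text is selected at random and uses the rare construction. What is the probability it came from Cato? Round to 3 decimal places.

With a uniform prior (1/6 each), posterior ∝ likelihood:
  Eyre: 0.08
  Arden: 0.04
  Dunn: 0.23
  Cato: 0.165
  Bell: 0.18
  Frost: 0.19
Normalizing constant = 0.885.
P(Cato | evidence) = 0.165 / 0.885 ≈ 0.186.

0.186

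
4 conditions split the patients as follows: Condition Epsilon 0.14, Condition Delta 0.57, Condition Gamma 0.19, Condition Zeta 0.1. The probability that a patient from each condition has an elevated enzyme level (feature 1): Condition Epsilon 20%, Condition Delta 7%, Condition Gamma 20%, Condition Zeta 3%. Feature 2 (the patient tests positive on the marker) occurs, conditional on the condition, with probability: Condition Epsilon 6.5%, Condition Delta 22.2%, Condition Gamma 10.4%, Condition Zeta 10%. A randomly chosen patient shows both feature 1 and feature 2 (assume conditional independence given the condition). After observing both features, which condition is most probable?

Prior × likelihood for each hypothesis:
  Condition Epsilon: 0.14 × 0.2 × 0.065 = 0.00182
  Condition Delta: 0.57 × 0.07 × 0.222 = 0.0088578
  Condition Gamma: 0.19 × 0.2 × 0.104 = 0.003952
  Condition Zeta: 0.1 × 0.03 × 0.1 = 0.0003
Total = 0.0149298.
Largest term belongs to Condition Delta, so Condition Delta is most probable.

Condition Delta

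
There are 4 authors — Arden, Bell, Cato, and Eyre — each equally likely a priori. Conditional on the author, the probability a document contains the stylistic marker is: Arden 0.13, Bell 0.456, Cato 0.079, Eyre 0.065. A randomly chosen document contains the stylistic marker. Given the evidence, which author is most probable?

Bell

With a uniform prior (1/4 each), posterior ∝ likelihood:
  Arden: 0.13
  Bell: 0.456
  Cato: 0.079
  Eyre: 0.065
Total = 0.73.
Largest term belongs to Bell, so Bell is most probable.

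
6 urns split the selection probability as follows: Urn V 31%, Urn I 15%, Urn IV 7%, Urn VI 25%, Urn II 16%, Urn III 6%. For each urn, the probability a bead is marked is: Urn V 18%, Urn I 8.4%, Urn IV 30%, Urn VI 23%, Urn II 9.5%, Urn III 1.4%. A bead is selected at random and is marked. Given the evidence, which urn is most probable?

Unnormalized posteriors (prior × likelihood):
  Urn V: 0.31 × 0.18 = 0.0558
  Urn I: 0.15 × 0.084 = 0.0126
  Urn IV: 0.07 × 0.3 = 0.021
  Urn VI: 0.25 × 0.23 = 0.0575
  Urn II: 0.16 × 0.095 = 0.0152
  Urn III: 0.06 × 0.014 = 0.00084
Normalizing constant = 0.16294.
Largest term belongs to Urn VI, so Urn VI is most probable.

Urn VI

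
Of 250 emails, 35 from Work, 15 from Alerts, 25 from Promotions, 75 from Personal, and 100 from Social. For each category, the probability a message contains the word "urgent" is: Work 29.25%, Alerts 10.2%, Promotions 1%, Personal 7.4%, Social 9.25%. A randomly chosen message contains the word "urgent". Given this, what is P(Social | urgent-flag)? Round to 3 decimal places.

Unnormalized posteriors (prior × likelihood):
  Work: 0.14 × 0.2925 = 0.04095
  Alerts: 0.06 × 0.102 = 0.00612
  Promotions: 0.1 × 0.01 = 0.001
  Personal: 0.3 × 0.074 = 0.0222
  Social: 0.4 × 0.0925 = 0.037
Total = 0.10727.
P(Social | evidence) = 0.037 / 0.10727 ≈ 0.345.

0.345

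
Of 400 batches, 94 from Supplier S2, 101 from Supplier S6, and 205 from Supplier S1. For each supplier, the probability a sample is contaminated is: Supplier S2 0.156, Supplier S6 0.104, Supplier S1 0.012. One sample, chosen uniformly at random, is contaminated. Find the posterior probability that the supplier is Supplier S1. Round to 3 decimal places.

0.089

Prior × likelihood for each hypothesis:
  Supplier S2: 0.235 × 0.156 = 0.03666
  Supplier S6: 0.2525 × 0.104 = 0.02626
  Supplier S1: 0.5125 × 0.012 = 0.00615
Sum = 0.06907.
P(Supplier S1 | evidence) = 0.00615 / 0.06907 ≈ 0.089.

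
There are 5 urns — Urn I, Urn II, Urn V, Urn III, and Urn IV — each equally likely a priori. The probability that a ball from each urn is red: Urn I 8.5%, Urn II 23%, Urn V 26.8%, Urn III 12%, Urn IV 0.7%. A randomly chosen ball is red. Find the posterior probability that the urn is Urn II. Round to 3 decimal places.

0.324

With a uniform prior (1/5 each), posterior ∝ likelihood:
  Urn I: 0.085
  Urn II: 0.23
  Urn V: 0.268
  Urn III: 0.12
  Urn IV: 0.007
Normalizing constant = 0.71.
P(Urn II | evidence) = 0.23 / 0.71 ≈ 0.324.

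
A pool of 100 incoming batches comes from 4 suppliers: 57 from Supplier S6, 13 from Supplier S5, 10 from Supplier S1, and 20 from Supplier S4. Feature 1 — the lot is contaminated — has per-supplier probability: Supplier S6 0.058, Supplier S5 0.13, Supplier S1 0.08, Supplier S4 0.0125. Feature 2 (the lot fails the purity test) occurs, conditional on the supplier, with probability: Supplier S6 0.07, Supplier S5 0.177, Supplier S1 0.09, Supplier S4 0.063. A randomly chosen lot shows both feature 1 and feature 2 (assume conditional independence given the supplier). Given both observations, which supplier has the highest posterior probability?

Supplier S5

By Bayes' rule, posterior ∝ prior × likelihood:
  Supplier S6: 0.57 × 0.058 × 0.07 = 0.0023142
  Supplier S5: 0.13 × 0.13 × 0.177 = 0.0029913
  Supplier S1: 0.1 × 0.08 × 0.09 = 0.00072
  Supplier S4: 0.2 × 0.0125 × 0.063 = 0.0001575
Normalizing constant = 0.006183.
Largest term belongs to Supplier S5, so Supplier S5 is most probable.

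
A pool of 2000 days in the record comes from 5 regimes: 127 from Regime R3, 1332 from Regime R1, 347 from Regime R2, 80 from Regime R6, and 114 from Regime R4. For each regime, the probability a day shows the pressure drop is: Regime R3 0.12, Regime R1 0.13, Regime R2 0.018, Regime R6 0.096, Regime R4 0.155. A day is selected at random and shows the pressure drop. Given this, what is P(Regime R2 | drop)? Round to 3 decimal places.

0.028

Unnormalized posteriors (prior × likelihood):
  Regime R3: 0.0635 × 0.12 = 0.00762
  Regime R1: 0.666 × 0.13 = 0.08658
  Regime R2: 0.1735 × 0.018 = 0.003123
  Regime R6: 0.04 × 0.096 = 0.00384
  Regime R4: 0.057 × 0.155 = 0.008835
Sum = 0.109998.
P(Regime R2 | evidence) = 0.003123 / 0.109998 ≈ 0.028.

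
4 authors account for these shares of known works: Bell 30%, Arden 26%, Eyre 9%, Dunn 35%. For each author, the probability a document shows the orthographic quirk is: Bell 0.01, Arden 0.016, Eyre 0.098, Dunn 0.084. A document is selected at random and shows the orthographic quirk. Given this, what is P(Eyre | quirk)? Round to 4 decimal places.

Compute prior × likelihood for every hypothesis:
  Bell: 0.3 × 0.01 = 0.003
  Arden: 0.26 × 0.016 = 0.00416
  Eyre: 0.09 × 0.098 = 0.00882
  Dunn: 0.35 × 0.084 = 0.0294
Sum = 0.04538.
P(Eyre | evidence) = 0.00882 / 0.04538 ≈ 0.1944.

0.1944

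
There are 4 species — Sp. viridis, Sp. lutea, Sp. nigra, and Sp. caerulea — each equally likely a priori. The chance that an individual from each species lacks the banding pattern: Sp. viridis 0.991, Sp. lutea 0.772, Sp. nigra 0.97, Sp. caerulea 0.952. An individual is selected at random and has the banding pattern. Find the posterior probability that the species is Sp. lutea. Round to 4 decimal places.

0.7238

Taking complements, P(banded | each) = Sp. viridis 0.009, Sp. lutea 0.228, Sp. nigra 0.03, Sp. caerulea 0.048.
With a uniform prior (1/4 each), posterior ∝ likelihood:
  Sp. viridis: 0.009
  Sp. lutea: 0.228
  Sp. nigra: 0.03
  Sp. caerulea: 0.048
Sum = 0.315.
P(Sp. lutea | evidence) = 0.228 / 0.315 ≈ 0.7238.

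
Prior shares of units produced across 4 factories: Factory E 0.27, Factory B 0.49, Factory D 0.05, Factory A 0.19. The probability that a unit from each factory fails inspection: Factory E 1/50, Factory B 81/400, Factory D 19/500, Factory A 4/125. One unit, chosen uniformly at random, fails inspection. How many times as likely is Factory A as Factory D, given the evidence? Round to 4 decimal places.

3.2000

Compute prior × likelihood for every hypothesis:
  Factory E: 0.27 × 0.02 = 0.0054
  Factory B: 0.49 × 0.2025 = 0.099225
  Factory D: 0.05 × 0.038 = 0.0019
  Factory A: 0.19 × 0.032 = 0.00608
Normalizing constant = 0.112605.
The ratio is 0.00608 / 0.0019 (the normalizer cancels) = 3.2000.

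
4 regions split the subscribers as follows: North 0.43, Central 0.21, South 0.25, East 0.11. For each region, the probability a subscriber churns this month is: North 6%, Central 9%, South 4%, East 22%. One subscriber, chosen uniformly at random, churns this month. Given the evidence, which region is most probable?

North

Compute prior × likelihood for every hypothesis:
  North: 0.43 × 0.06 = 0.0258
  Central: 0.21 × 0.09 = 0.0189
  South: 0.25 × 0.04 = 0.01
  East: 0.11 × 0.22 = 0.0242
Normalizing constant = 0.0789.
Largest term belongs to North, so North is most probable.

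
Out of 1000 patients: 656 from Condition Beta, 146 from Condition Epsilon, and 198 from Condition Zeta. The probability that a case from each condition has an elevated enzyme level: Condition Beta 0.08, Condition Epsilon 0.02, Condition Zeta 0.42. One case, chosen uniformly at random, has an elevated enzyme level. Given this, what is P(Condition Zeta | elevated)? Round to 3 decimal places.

0.600

Prior × likelihood for each hypothesis:
  Condition Beta: 0.656 × 0.08 = 0.05248
  Condition Epsilon: 0.146 × 0.02 = 0.00292
  Condition Zeta: 0.198 × 0.42 = 0.08316
Sum = 0.13856.
P(Condition Zeta | evidence) = 0.08316 / 0.13856 ≈ 0.600.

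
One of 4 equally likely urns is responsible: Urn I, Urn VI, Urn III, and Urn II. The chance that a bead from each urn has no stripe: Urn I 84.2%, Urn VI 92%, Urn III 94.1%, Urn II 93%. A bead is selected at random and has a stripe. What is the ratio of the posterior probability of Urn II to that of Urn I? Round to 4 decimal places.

Taking complements, P(striped | each) = Urn I 0.158, Urn VI 0.08, Urn III 0.059, Urn II 0.07.
Since the prior is uniform, the posterior is proportional to the likelihood:
  Urn I: 0.158
  Urn VI: 0.08
  Urn III: 0.059
  Urn II: 0.07
Total = 0.367.
The ratio is 0.07 / 0.158 (the normalizer cancels) = 0.4430.

0.4430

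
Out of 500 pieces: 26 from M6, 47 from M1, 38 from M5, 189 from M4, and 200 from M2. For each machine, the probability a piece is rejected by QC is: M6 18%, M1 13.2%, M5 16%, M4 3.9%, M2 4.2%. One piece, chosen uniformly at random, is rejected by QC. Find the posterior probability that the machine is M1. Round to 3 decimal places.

Prior × likelihood for each hypothesis:
  M6: 0.052 × 0.18 = 0.00936
  M1: 0.094 × 0.132 = 0.012408
  M5: 0.076 × 0.16 = 0.01216
  M4: 0.378 × 0.039 = 0.014742
  M2: 0.4 × 0.042 = 0.0168
Sum = 0.06547.
P(M1 | evidence) = 0.012408 / 0.06547 ≈ 0.190.

0.190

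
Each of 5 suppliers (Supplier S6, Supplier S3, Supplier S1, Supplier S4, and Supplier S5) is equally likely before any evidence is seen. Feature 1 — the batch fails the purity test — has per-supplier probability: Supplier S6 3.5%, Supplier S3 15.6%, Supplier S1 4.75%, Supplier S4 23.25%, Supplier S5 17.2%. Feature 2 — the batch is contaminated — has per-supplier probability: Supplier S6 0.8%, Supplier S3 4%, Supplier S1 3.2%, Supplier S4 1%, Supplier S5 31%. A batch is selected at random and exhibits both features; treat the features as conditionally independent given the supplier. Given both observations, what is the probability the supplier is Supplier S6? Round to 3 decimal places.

With a uniform prior (1/5 each), posterior ∝ likelihood:
  Supplier S6: 0.035 × 0.008 = 0.00028
  Supplier S3: 0.156 × 0.04 = 0.00624
  Supplier S1: 0.0475 × 0.032 = 0.00152
  Supplier S4: 0.2325 × 0.01 = 0.002325
  Supplier S5: 0.172 × 0.31 = 0.05332
Sum = 0.063685.
P(Supplier S6 | evidence) = 0.00028 / 0.063685 ≈ 0.004.

0.004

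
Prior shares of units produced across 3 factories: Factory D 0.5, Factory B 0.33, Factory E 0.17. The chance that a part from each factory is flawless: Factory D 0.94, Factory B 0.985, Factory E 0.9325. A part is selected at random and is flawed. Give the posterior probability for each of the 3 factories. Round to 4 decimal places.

Factory D 0.6462, Factory B 0.1066, Factory E 0.2472

Taking complements, P(flawed | each) = Factory D 0.06, Factory B 0.015, Factory E 0.0675.
By Bayes' rule, posterior ∝ prior × likelihood:
  Factory D: 0.5 × 0.06 = 0.03
  Factory B: 0.33 × 0.015 = 0.00495
  Factory E: 0.17 × 0.0675 = 0.011475
Sum = 0.046425.
P(Factory D | flawed) = 0.03/0.046425 ≈ 0.6462
P(Factory B | flawed) = 0.00495/0.046425 ≈ 0.1066
P(Factory E | flawed) = 0.011475/0.046425 ≈ 0.2472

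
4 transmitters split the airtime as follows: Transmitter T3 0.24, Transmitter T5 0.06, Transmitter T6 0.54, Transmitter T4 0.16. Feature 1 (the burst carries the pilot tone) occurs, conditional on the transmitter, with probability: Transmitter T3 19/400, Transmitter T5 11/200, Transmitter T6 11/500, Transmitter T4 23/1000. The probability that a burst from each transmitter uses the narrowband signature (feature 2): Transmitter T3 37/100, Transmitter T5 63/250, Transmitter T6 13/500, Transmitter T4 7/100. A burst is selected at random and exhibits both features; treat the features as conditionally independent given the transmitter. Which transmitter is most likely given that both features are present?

By Bayes' rule, posterior ∝ prior × likelihood:
  Transmitter T3: 0.24 × 0.0475 × 0.37 = 0.004218
  Transmitter T5: 0.06 × 0.055 × 0.252 = 0.0008316
  Transmitter T6: 0.54 × 0.022 × 0.026 = 0.00030888
  Transmitter T4: 0.16 × 0.023 × 0.07 = 0.0002576
Sum = 0.00561608.
Largest term belongs to Transmitter T3, so Transmitter T3 is most probable.

Transmitter T3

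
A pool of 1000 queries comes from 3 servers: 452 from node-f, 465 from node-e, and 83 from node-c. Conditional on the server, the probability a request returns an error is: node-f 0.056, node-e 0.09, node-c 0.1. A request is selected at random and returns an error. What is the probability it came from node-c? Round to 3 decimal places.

Compute prior × likelihood for every hypothesis:
  node-f: 0.452 × 0.056 = 0.025312
  node-e: 0.465 × 0.09 = 0.04185
  node-c: 0.083 × 0.1 = 0.0083
Normalizing constant = 0.075462.
P(node-c | evidence) = 0.0083 / 0.075462 ≈ 0.110.

0.110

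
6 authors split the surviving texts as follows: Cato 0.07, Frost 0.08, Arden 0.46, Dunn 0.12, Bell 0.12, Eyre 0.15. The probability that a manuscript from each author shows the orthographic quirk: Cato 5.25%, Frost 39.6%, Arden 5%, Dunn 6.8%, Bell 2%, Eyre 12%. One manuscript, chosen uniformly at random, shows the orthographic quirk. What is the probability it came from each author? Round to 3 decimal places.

Cato 0.042, Frost 0.364, Arden 0.265, Dunn 0.094, Bell 0.028, Eyre 0.207

By Bayes' rule, posterior ∝ prior × likelihood:
  Cato: 0.07 × 0.0525 = 0.003675
  Frost: 0.08 × 0.396 = 0.03168
  Arden: 0.46 × 0.05 = 0.023
  Dunn: 0.12 × 0.068 = 0.00816
  Bell: 0.12 × 0.02 = 0.0024
  Eyre: 0.15 × 0.12 = 0.018
Total = 0.086915.
P(Cato | quirk) = 0.003675/0.086915 ≈ 0.042
P(Frost | quirk) = 0.03168/0.086915 ≈ 0.364
P(Arden | quirk) = 0.023/0.086915 ≈ 0.265
P(Dunn | quirk) = 0.00816/0.086915 ≈ 0.094
P(Bell | quirk) = 0.0024/0.086915 ≈ 0.028
P(Eyre | quirk) = 0.018/0.086915 ≈ 0.207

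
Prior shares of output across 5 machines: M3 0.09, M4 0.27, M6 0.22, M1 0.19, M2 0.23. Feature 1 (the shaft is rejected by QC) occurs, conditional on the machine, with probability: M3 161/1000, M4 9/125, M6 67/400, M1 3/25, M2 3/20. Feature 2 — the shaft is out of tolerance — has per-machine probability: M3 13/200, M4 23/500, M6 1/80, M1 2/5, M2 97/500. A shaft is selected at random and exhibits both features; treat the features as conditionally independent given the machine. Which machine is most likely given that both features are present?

M1

Unnormalized posteriors (prior × likelihood):
  M3: 0.09 × 0.161 × 0.065 = 0.00094185
  M4: 0.27 × 0.072 × 0.046 = 0.00089424
  M6: 0.22 × 0.1675 × 0.0125 = 0.000460625
  M1: 0.19 × 0.12 × 0.4 = 0.00912
  M2: 0.23 × 0.15 × 0.194 = 0.006693
Normalizing constant = 0.018109715.
Largest term belongs to M1, so M1 is most probable.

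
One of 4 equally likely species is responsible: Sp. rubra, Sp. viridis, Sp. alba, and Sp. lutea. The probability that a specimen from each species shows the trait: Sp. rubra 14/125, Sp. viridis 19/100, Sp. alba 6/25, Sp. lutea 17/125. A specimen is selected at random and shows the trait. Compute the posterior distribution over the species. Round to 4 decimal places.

Since the prior is uniform, the posterior is proportional to the likelihood:
  Sp. rubra: 0.112
  Sp. viridis: 0.19
  Sp. alba: 0.24
  Sp. lutea: 0.136
Normalizing constant = 0.678.
P(Sp. rubra | trait) = 0.112/0.678 ≈ 0.1652
P(Sp. viridis | trait) = 0.19/0.678 ≈ 0.2802
P(Sp. alba | trait) = 0.24/0.678 ≈ 0.3540
P(Sp. lutea | trait) = 0.136/0.678 ≈ 0.2006
(Check: 0.1652+0.2802+0.3540+0.2006 = 1.0000.)

Sp. rubra 0.1652, Sp. viridis 0.2802, Sp. alba 0.3540, Sp. lutea 0.2006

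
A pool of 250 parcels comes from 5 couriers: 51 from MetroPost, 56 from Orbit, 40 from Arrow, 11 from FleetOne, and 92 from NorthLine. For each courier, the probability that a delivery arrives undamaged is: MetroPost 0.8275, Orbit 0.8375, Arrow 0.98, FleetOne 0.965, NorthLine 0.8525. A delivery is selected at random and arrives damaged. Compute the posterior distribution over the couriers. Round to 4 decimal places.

MetroPost 0.2694, Orbit 0.2787, Arrow 0.0245, FleetOne 0.0118, NorthLine 0.4156

Taking complements, P(damaged | each) = MetroPost 0.1725, Orbit 0.1625, Arrow 0.02, FleetOne 0.035, NorthLine 0.1475.
Unnormalized posteriors (prior × likelihood):
  MetroPost: 0.204 × 0.1725 = 0.03519
  Orbit: 0.224 × 0.1625 = 0.0364
  Arrow: 0.16 × 0.02 = 0.0032
  FleetOne: 0.044 × 0.035 = 0.00154
  NorthLine: 0.368 × 0.1475 = 0.05428
Total = 0.13061.
P(MetroPost | damaged) = 0.03519/0.13061 ≈ 0.2694
P(Orbit | damaged) = 0.0364/0.13061 ≈ 0.2787
P(Arrow | damaged) = 0.0032/0.13061 ≈ 0.0245
P(FleetOne | damaged) = 0.00154/0.13061 ≈ 0.0118
P(NorthLine | damaged) = 0.05428/0.13061 ≈ 0.4156
(Check: 0.2694+0.2787+0.0245+0.0118+0.4156 = 1.0000.)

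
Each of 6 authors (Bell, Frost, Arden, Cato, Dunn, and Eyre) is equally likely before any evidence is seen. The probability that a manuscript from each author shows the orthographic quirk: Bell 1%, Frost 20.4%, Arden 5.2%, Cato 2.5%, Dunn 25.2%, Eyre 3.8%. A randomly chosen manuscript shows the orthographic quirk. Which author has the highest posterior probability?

Since the prior is uniform, the posterior is proportional to the likelihood:
  Bell: 0.01
  Frost: 0.204
  Arden: 0.052
  Cato: 0.025
  Dunn: 0.252
  Eyre: 0.038
Total = 0.581.
Largest term belongs to Dunn, so Dunn is most probable.

Dunn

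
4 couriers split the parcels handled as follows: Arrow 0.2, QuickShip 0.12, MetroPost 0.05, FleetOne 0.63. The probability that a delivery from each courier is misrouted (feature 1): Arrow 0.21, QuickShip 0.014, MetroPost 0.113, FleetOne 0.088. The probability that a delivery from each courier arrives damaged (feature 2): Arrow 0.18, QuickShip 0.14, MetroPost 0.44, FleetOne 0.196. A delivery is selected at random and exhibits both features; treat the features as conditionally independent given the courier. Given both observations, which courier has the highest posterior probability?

By Bayes' rule, posterior ∝ prior × likelihood:
  Arrow: 0.2 × 0.21 × 0.18 = 0.00756
  QuickShip: 0.12 × 0.014 × 0.14 = 0.0002352
  MetroPost: 0.05 × 0.113 × 0.44 = 0.002486
  FleetOne: 0.63 × 0.088 × 0.196 = 0.01086624
Total = 0.02114744.
Largest term belongs to FleetOne, so FleetOne is most probable.

FleetOne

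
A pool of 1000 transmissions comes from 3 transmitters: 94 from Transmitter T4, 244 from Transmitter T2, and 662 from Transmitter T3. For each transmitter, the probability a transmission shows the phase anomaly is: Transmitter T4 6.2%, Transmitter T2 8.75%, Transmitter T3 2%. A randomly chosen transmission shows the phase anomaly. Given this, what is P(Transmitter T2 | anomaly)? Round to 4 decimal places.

Compute prior × likelihood for every hypothesis:
  Transmitter T4: 0.094 × 0.062 = 0.005828
  Transmitter T2: 0.244 × 0.0875 = 0.02135
  Transmitter T3: 0.662 × 0.02 = 0.01324
Normalizing constant = 0.040418.
P(Transmitter T2 | evidence) = 0.02135 / 0.040418 ≈ 0.5282.

0.5282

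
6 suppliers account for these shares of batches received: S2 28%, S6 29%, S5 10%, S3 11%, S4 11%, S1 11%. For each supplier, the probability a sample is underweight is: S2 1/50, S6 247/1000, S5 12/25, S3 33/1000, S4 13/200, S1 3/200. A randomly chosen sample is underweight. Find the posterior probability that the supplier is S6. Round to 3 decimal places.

0.520

Compute prior × likelihood for every hypothesis:
  S2: 0.28 × 0.02 = 0.0056
  S6: 0.29 × 0.247 = 0.07163
  S5: 0.1 × 0.48 = 0.048
  S3: 0.11 × 0.033 = 0.00363
  S4: 0.11 × 0.065 = 0.00715
  S1: 0.11 × 0.015 = 0.00165
Normalizing constant = 0.13766.
P(S6 | evidence) = 0.07163 / 0.13766 ≈ 0.520.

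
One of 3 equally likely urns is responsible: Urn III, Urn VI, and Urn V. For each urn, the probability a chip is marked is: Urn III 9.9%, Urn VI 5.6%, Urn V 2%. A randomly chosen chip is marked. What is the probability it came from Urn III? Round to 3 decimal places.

0.566

Since the prior is uniform, the posterior is proportional to the likelihood:
  Urn III: 0.099
  Urn VI: 0.056
  Urn V: 0.02
Normalizing constant = 0.175.
P(Urn III | evidence) = 0.099 / 0.175 ≈ 0.566.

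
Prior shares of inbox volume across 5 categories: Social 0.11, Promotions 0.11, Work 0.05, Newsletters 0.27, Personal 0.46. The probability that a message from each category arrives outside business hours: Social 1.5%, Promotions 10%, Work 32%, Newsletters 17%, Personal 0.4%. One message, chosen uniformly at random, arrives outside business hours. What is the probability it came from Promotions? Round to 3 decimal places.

0.144

Prior × likelihood for each hypothesis:
  Social: 0.11 × 0.015 = 0.00165
  Promotions: 0.11 × 0.1 = 0.011
  Work: 0.05 × 0.32 = 0.016
  Newsletters: 0.27 × 0.17 = 0.0459
  Personal: 0.46 × 0.004 = 0.00184
Total = 0.07639.
P(Promotions | evidence) = 0.011 / 0.07639 ≈ 0.144.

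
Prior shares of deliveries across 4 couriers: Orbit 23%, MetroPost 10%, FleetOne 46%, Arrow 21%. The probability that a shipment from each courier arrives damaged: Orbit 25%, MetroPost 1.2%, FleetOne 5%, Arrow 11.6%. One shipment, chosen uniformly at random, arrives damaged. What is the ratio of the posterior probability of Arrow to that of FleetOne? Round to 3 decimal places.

1.059

By Bayes' rule, posterior ∝ prior × likelihood:
  Orbit: 0.23 × 0.25 = 0.0575
  MetroPost: 0.1 × 0.012 = 0.0012
  FleetOne: 0.46 × 0.05 = 0.023
  Arrow: 0.21 × 0.116 = 0.02436
Sum = 0.10606.
The ratio is 0.02436 / 0.023 (the normalizer cancels) = 1.059.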